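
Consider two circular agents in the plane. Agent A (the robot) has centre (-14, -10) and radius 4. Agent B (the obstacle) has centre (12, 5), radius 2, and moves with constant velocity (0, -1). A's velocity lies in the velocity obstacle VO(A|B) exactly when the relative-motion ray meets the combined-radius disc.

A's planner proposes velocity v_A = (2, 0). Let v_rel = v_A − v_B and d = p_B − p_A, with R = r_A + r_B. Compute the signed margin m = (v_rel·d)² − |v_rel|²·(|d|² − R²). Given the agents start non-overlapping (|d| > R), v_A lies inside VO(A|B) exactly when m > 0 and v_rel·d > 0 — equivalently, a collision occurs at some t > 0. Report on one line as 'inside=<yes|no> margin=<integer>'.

d = (26, 15),  |d|² = 901;  R = 4+2 = 6,  c = 901−6² = 865
v_rel = (2, 1),  |v_rel|² = 5;  v_rel·d = (2)·(26) + (1)·(15) = 67
5·t² − 134·t + 865 = 0  ⇒  m = 67² − 5·865 = 164
m = 164 > 0,  v_rel·d = 67 > 0  ⇒  inside

inside=yes margin=164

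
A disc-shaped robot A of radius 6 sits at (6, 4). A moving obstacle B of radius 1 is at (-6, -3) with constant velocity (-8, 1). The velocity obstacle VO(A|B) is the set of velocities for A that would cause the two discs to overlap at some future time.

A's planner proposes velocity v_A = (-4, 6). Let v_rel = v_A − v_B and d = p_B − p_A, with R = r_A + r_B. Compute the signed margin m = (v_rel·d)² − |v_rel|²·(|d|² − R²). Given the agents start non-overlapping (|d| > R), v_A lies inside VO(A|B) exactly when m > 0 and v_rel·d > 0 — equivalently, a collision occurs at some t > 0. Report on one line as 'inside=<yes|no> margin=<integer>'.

d = (-12, -7),  |d|² = 193;  R = 6+1 = 7,  c = 193−7² = 144
v_rel = (4, 5),  |v_rel|² = 41;  v_rel·d = (4)·(-12) + (5)·(-7) = -83
41·t² + 166·t + 144 = 0  ⇒  m = (-83)² − 41·144 = 985
m = 985 > 0,  v_rel·d = -83 < 0  ⇒  outside

inside=no margin=985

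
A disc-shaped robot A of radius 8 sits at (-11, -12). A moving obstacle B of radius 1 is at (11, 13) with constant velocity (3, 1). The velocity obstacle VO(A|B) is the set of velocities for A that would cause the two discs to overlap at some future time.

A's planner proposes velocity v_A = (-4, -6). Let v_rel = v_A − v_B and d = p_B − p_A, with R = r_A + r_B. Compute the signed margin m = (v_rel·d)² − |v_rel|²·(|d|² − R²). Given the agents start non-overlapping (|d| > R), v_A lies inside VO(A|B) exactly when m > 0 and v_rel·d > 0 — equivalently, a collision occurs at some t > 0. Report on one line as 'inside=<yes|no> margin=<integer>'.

d = (22, 25),  |d|² = 1109;  R = 8+1 = 9,  c = 1109−9² = 1028
v_rel = (-7, -7),  |v_rel|² = 98;  v_rel·d = (-7)·(22) + (-7)·(25) = -329
98·t² + 658·t + 1028 = 0  ⇒  m = (-329)² − 98·1028 = 7497
m = 7497 > 0,  v_rel·d = -329 < 0  ⇒  outside

inside=no margin=7497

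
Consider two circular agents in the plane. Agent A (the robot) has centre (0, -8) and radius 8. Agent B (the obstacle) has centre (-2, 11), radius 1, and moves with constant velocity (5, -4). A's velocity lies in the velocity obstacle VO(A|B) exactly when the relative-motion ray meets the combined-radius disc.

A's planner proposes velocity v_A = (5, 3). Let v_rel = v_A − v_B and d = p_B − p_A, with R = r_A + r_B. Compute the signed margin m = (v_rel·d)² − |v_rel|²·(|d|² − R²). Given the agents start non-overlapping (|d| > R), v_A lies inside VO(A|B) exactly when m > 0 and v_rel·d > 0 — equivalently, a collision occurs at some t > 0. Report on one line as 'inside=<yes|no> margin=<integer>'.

d = (-2, 19),  |d|² = 365;  R = 8+1 = 9,  c = 365−9² = 284
v_rel = (0, 7),  |v_rel|² = 49;  v_rel·d = (0)·(-2) + (7)·(19) = 133
49·t² − 266·t + 284 = 0  ⇒  m = 133² − 49·284 = 3773
m = 3773 > 0,  v_rel·d = 133 > 0  ⇒  inside

inside=yes margin=3773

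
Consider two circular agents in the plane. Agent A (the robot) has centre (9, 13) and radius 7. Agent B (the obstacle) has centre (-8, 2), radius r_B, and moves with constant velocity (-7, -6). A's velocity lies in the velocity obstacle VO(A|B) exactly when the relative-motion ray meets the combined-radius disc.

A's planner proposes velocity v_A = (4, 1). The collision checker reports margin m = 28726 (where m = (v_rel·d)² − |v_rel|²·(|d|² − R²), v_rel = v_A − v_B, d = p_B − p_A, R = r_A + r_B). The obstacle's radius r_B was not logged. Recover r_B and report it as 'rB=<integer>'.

m = 28726
d = (-17, -11);  v_rel = (11, 7),  |v_rel|² = 170
v_rel×d = (11)·(-11) − (7)·(-17) = -2
since m = R²·170 − (-2)²:  R² = (4 + 28726) / 170 = 169
R = √169 = 13  ⇒  r_B = 13 − 7 = 6

rB=6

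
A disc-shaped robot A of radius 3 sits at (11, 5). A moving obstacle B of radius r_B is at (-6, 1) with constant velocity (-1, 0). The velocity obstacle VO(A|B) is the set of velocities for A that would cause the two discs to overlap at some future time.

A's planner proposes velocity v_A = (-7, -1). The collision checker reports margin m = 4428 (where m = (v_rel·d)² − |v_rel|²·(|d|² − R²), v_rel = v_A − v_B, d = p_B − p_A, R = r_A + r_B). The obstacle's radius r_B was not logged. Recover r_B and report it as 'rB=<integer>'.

m = 4428
d = (-17, -4);  v_rel = (-6, -1),  |v_rel|² = 37
v_rel×d = (-6)·(-4) − (-1)·(-17) = 7
since m = R²·37 − 7²:  R² = (49 + 4428) / 37 = 121
R = √121 = 11  ⇒  r_B = 11 − 3 = 8

rB=8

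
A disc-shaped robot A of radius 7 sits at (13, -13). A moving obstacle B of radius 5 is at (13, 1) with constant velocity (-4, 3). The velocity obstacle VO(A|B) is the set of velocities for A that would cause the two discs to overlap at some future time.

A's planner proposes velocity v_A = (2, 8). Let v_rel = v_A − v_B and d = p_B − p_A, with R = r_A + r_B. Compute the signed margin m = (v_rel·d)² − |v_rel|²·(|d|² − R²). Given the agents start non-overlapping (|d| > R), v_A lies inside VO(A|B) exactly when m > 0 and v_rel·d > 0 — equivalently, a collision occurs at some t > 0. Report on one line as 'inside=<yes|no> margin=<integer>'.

d = (0, 14),  |d|² = 196;  R = 7+5 = 12,  c = 196−12² = 52
v_rel = (6, 5),  |v_rel|² = 61;  v_rel·d = (6)·(0) + (5)·(14) = 70
61·t² − 140·t + 52 = 0  ⇒  m = 70² − 61·52 = 1728
m = 1728 > 0,  v_rel·d = 70 > 0  ⇒  inside

inside=yes margin=1728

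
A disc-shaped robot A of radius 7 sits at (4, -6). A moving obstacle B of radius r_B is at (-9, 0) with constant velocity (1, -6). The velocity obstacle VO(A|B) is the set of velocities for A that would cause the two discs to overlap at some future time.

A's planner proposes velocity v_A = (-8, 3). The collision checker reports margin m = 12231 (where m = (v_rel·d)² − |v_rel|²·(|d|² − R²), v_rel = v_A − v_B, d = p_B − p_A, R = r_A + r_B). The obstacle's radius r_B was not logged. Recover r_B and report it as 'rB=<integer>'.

m = 12231
d = (-13, 6);  v_rel = (-9, 9),  |v_rel|² = 162
v_rel×d = (-9)·(6) − (9)·(-13) = 63
since m = R²·162 − 63²:  R² = (3969 + 12231) / 162 = 100
R = √100 = 10  ⇒  r_B = 10 − 7 = 3

rB=3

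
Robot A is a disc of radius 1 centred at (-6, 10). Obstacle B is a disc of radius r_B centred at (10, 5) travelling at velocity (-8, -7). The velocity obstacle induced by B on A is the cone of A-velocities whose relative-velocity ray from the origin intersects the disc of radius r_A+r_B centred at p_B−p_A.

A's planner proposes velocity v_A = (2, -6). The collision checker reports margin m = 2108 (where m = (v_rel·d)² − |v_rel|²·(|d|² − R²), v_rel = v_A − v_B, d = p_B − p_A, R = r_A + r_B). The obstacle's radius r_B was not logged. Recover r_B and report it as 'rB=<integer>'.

m = 2108
d = (16, -5);  v_rel = (10, 1),  |v_rel|² = 101
v_rel×d = (10)·(-5) − (1)·(16) = -66
since m = R²·101 − (-66)²:  R² = (4356 + 2108) / 101 = 64
R = √64 = 8  ⇒  r_B = 8 − 1 = 7

rB=7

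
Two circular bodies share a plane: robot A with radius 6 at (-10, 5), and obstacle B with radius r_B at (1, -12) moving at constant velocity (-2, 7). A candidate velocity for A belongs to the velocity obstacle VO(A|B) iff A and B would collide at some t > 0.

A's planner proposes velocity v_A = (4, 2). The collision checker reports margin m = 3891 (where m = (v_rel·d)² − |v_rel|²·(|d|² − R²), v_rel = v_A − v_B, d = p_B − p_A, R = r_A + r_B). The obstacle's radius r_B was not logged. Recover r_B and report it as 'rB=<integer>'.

m = 3891
d = (11, -17);  v_rel = (6, -5),  |v_rel|² = 61
v_rel×d = (6)·(-17) − (-5)·(11) = -47
since m = R²·61 − (-47)²:  R² = (2209 + 3891) / 61 = 100
R = √100 = 10  ⇒  r_B = 10 − 6 = 4

rB=4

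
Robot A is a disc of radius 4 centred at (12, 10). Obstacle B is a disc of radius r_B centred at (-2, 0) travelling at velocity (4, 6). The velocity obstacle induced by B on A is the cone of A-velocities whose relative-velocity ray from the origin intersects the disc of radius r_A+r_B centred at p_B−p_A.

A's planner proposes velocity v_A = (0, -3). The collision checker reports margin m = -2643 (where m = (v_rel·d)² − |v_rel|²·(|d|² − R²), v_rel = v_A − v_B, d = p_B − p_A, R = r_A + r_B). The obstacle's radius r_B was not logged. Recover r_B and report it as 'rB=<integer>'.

m = -2643
d = (-14, -10);  v_rel = (-4, -9),  |v_rel|² = 97
v_rel×d = (-4)·(-10) − (-9)·(-14) = -86
since m = R²·97 − (-86)²:  R² = (7396 + -2643) / 97 = 49
R = √49 = 7  ⇒  r_B = 7 − 4 = 3

rB=3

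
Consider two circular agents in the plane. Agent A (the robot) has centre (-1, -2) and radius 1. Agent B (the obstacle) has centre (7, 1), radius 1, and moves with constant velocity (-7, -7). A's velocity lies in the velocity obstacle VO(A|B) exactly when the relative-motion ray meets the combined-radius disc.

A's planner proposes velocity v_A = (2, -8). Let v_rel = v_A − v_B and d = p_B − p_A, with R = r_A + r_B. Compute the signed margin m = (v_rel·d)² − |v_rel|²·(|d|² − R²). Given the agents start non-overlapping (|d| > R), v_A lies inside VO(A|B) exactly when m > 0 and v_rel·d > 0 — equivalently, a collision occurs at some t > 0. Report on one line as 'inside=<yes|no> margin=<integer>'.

d = (8, 3),  |d|² = 73;  R = 1+1 = 2,  c = 73−2² = 69
v_rel = (9, -1),  |v_rel|² = 82;  v_rel·d = (9)·(8) + (-1)·(3) = 69
82·t² − 138·t + 69 = 0  ⇒  m = 69² − 82·69 = -897
m = -897 < 0,  v_rel·d = 69 > 0  ⇒  outside

inside=no margin=-897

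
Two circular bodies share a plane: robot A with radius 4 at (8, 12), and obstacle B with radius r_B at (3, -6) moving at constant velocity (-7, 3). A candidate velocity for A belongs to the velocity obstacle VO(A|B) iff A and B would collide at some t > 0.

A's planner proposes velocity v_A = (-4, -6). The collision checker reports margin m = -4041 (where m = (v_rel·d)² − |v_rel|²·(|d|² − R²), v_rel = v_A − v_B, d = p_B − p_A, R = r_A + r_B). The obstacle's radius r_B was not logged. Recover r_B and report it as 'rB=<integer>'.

m = -4041
d = (-5, -18);  v_rel = (3, -9),  |v_rel|² = 90
v_rel×d = (3)·(-18) − (-9)·(-5) = -99
since m = R²·90 − (-99)²:  R² = (9801 + -4041) / 90 = 64
R = √64 = 8  ⇒  r_B = 8 − 4 = 4

rB=4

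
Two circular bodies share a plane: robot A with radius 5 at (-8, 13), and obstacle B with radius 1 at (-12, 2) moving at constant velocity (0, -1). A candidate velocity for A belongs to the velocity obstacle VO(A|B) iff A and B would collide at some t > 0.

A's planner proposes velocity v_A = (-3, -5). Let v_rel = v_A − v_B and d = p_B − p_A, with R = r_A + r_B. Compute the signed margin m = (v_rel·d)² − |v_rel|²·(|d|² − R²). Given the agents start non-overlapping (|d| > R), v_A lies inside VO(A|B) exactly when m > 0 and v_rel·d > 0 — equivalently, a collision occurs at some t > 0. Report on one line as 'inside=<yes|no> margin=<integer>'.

d = (-4, -11),  |d|² = 137;  R = 5+1 = 6,  c = 137−6² = 101
v_rel = (-3, -4),  |v_rel|² = 25;  v_rel·d = (-3)·(-4) + (-4)·(-11) = 56
25·t² − 112·t + 101 = 0  ⇒  m = 56² − 25·101 = 611
m = 611 > 0,  v_rel·d = 56 > 0  ⇒  inside

inside=yes margin=611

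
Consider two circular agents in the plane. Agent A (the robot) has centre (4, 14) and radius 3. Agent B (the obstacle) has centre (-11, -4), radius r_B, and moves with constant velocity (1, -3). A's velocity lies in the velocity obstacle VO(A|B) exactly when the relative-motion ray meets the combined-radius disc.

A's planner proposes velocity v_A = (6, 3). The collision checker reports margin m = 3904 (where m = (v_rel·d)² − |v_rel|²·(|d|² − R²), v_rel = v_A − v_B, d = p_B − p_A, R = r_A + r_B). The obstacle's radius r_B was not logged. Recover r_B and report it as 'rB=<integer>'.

m = 3904
d = (-15, -18);  v_rel = (5, 6),  |v_rel|² = 61
v_rel×d = (5)·(-18) − (6)·(-15) = 0
since m = R²·61 − 0²:  R² = (0 + 3904) / 61 = 64
R = √64 = 8  ⇒  r_B = 8 − 3 = 5

rB=5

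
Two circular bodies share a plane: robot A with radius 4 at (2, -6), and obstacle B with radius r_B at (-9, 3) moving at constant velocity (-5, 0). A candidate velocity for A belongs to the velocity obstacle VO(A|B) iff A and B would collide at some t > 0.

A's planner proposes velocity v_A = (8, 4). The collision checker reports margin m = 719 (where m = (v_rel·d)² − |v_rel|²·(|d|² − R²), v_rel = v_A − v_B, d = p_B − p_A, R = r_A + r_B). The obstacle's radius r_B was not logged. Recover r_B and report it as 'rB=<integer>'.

m = 719
d = (-11, 9);  v_rel = (13, 4),  |v_rel|² = 185
v_rel×d = (13)·(9) − (4)·(-11) = 161
since m = R²·185 − 161²:  R² = (25921 + 719) / 185 = 144
R = √144 = 12  ⇒  r_B = 12 − 4 = 8

rB=8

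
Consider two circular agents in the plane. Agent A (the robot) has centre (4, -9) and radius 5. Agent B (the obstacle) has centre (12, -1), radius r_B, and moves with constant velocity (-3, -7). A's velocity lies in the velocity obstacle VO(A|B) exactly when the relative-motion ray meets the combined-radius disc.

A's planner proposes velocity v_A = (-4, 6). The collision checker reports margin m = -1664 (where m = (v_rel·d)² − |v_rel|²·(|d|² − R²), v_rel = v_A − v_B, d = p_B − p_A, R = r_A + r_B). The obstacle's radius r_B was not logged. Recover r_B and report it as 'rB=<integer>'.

m = -1664
d = (8, 8);  v_rel = (-1, 13),  |v_rel|² = 170
v_rel×d = (-1)·(8) − (13)·(8) = -112
since m = R²·170 − (-112)²:  R² = (12544 + -1664) / 170 = 64
R = √64 = 8  ⇒  r_B = 8 − 5 = 3

rB=3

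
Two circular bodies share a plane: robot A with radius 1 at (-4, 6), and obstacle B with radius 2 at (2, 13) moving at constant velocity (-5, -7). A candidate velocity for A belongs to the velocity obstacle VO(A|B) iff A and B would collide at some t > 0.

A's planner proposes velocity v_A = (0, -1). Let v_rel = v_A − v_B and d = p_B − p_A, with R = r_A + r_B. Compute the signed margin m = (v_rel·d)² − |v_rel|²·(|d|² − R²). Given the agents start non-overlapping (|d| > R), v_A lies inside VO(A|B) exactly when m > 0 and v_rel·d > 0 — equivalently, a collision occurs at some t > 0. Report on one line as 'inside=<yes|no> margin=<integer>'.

d = (6, 7),  |d|² = 85;  R = 1+2 = 3,  c = 85−3² = 76
v_rel = (5, 6),  |v_rel|² = 61;  v_rel·d = (5)·(6) + (6)·(7) = 72
61·t² − 144·t + 76 = 0  ⇒  m = 72² − 61·76 = 548
m = 548 > 0,  v_rel·d = 72 > 0  ⇒  inside

inside=yes margin=548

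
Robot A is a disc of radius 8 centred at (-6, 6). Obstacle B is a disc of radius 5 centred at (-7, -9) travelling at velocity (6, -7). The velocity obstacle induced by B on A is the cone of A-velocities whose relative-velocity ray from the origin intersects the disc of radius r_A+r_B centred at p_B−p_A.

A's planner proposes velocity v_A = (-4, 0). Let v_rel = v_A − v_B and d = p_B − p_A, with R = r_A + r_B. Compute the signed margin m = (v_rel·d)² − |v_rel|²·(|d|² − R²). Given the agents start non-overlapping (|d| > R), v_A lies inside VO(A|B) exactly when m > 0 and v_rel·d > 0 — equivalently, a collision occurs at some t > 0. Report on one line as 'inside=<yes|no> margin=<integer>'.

d = (-1, -15),  |d|² = 226;  R = 8+5 = 13,  c = 226−13² = 57
v_rel = (-10, 7),  |v_rel|² = 149;  v_rel·d = (-10)·(-1) + (7)·(-15) = -95
149·t² + 190·t + 57 = 0  ⇒  m = (-95)² − 149·57 = 532
m = 532 > 0,  v_rel·d = -95 < 0  ⇒  outside

inside=no margin=532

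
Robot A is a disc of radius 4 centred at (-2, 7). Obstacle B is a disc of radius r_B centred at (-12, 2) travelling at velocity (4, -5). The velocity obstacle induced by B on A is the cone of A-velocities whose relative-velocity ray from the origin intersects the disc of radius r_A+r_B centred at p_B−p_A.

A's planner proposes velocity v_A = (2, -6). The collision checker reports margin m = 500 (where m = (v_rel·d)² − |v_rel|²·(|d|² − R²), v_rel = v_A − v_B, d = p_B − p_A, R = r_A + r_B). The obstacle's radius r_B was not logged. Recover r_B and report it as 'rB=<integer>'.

m = 500
d = (-10, -5);  v_rel = (-2, -1),  |v_rel|² = 5
v_rel×d = (-2)·(-5) − (-1)·(-10) = 0
since m = R²·5 − 0²:  R² = (0 + 500) / 5 = 100
R = √100 = 10  ⇒  r_B = 10 − 4 = 6

rB=6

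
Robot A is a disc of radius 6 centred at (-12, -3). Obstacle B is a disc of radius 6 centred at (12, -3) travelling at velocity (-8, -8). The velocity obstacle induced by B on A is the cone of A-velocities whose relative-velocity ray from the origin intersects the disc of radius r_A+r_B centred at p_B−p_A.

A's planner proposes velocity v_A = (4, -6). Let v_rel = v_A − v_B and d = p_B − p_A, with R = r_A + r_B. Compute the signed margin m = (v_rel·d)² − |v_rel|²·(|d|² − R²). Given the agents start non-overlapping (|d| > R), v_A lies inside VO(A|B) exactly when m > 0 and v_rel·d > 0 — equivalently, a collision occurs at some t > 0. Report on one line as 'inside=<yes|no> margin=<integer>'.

d = (24, 0),  |d|² = 576;  R = 6+6 = 12,  c = 576−12² = 432
v_rel = (12, 2),  |v_rel|² = 148;  v_rel·d = (12)·(24) + (2)·(0) = 288
148·t² − 576·t + 432 = 0  ⇒  m = 288² − 148·432 = 19008
m = 19008 > 0,  v_rel·d = 288 > 0  ⇒  inside

inside=yes margin=19008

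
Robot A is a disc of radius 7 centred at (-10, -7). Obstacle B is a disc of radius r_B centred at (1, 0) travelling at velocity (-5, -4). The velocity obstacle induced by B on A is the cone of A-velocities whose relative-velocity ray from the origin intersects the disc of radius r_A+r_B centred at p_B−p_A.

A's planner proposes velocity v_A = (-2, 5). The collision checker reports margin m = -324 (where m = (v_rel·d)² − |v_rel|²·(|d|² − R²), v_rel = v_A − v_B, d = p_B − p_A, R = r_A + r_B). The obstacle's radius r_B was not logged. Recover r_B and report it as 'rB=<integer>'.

m = -324
d = (11, 7);  v_rel = (3, 9),  |v_rel|² = 90
v_rel×d = (3)·(7) − (9)·(11) = -78
since m = R²·90 − (-78)²:  R² = (6084 + -324) / 90 = 64
R = √64 = 8  ⇒  r_B = 8 − 7 = 1

rB=1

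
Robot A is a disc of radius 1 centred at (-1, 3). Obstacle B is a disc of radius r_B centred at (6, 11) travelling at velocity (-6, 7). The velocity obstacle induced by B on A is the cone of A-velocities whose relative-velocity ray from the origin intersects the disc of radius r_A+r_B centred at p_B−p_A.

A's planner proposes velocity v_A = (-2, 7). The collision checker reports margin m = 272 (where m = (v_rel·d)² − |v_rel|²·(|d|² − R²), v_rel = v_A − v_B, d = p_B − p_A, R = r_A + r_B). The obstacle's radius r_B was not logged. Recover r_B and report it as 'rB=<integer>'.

m = 272
d = (7, 8);  v_rel = (4, 0),  |v_rel|² = 16
v_rel×d = (4)·(8) − (0)·(7) = 32
since m = R²·16 − 32²:  R² = (1024 + 272) / 16 = 81
R = √81 = 9  ⇒  r_B = 9 − 1 = 8

rB=8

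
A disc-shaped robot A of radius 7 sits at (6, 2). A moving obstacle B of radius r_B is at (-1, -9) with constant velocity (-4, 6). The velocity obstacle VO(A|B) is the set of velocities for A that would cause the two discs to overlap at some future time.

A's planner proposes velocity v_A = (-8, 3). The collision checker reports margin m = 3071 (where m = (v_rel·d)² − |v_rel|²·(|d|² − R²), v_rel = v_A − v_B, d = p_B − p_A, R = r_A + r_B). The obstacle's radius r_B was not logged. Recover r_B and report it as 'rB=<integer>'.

m = 3071
d = (-7, -11);  v_rel = (-4, -3),  |v_rel|² = 25
v_rel×d = (-4)·(-11) − (-3)·(-7) = 23
since m = R²·25 − 23²:  R² = (529 + 3071) / 25 = 144
R = √144 = 12  ⇒  r_B = 12 − 7 = 5

rB=5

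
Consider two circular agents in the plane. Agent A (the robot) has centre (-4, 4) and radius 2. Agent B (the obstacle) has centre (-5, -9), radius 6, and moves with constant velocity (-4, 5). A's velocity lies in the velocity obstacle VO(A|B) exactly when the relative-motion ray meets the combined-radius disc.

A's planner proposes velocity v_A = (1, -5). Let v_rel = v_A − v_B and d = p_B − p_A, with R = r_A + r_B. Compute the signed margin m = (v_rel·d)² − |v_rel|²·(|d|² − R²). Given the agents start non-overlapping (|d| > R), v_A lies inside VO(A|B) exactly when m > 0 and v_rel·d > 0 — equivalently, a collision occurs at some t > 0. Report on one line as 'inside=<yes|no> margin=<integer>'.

d = (-1, -13),  |d|² = 170;  R = 2+6 = 8,  c = 170−8² = 106
v_rel = (5, -10),  |v_rel|² = 125;  v_rel·d = (5)·(-1) + (-10)·(-13) = 125
125·t² − 250·t + 106 = 0  ⇒  m = 125² − 125·106 = 2375
m = 2375 > 0,  v_rel·d = 125 > 0  ⇒  inside

inside=yes margin=2375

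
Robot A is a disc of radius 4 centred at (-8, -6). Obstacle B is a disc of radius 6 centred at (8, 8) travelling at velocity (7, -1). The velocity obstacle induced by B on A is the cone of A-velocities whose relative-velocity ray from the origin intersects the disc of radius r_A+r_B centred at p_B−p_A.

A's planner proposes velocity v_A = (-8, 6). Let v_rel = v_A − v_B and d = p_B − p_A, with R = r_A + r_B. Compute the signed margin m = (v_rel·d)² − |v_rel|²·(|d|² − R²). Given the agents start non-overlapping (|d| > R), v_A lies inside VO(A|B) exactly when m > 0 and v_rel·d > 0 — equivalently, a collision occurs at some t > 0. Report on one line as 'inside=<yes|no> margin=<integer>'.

d = (16, 14),  |d|² = 452;  R = 4+6 = 10,  c = 452−10² = 352
v_rel = (-15, 7),  |v_rel|² = 274;  v_rel·d = (-15)·(16) + (7)·(14) = -142
274·t² + 284·t + 352 = 0  ⇒  m = (-142)² − 274·352 = -76284
m = -76284 < 0,  v_rel·d = -142 < 0  ⇒  outside

inside=no margin=-76284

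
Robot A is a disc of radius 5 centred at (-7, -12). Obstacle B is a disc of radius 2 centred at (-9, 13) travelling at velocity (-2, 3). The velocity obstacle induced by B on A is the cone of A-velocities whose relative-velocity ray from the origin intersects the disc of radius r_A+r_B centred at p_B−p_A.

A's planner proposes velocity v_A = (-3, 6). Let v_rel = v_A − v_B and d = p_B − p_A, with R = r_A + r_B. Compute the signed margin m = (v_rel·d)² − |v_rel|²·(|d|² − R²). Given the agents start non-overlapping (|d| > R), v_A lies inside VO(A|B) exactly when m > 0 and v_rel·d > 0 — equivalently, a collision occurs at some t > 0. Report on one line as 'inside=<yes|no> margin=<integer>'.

d = (-2, 25),  |d|² = 629;  R = 5+2 = 7,  c = 629−7² = 580
v_rel = (-1, 3),  |v_rel|² = 10;  v_rel·d = (-1)·(-2) + (3)·(25) = 77
10·t² − 154·t + 580 = 0  ⇒  m = 77² − 10·580 = 129
m = 129 > 0,  v_rel·d = 77 > 0  ⇒  inside

inside=yes margin=129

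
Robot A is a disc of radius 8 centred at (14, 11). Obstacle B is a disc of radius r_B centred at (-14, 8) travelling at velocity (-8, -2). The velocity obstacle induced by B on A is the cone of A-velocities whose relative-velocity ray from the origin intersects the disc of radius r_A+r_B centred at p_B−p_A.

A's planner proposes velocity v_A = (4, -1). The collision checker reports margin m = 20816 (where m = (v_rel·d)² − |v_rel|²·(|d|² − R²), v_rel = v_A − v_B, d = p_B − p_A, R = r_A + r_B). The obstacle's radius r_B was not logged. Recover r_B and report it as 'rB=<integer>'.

m = 20816
d = (-28, -3);  v_rel = (12, 1),  |v_rel|² = 145
v_rel×d = (12)·(-3) − (1)·(-28) = -8
since m = R²·145 − (-8)²:  R² = (64 + 20816) / 145 = 144
R = √144 = 12  ⇒  r_B = 12 − 8 = 4

rB=4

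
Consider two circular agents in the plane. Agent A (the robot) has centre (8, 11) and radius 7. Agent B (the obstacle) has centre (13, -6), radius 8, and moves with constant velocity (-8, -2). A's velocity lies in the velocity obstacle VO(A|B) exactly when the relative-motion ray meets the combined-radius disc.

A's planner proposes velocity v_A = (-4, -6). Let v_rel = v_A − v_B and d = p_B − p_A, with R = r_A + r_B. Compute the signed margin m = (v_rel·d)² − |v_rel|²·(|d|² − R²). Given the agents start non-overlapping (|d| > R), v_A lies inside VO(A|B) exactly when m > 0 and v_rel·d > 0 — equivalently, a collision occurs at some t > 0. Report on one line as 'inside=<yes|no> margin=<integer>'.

d = (5, -17),  |d|² = 314;  R = 7+8 = 15,  c = 314−15² = 89
v_rel = (4, -4),  |v_rel|² = 32;  v_rel·d = (4)·(5) + (-4)·(-17) = 88
32·t² − 176·t + 89 = 0  ⇒  m = 88² − 32·89 = 4896
m = 4896 > 0,  v_rel·d = 88 > 0  ⇒  inside

inside=yes margin=4896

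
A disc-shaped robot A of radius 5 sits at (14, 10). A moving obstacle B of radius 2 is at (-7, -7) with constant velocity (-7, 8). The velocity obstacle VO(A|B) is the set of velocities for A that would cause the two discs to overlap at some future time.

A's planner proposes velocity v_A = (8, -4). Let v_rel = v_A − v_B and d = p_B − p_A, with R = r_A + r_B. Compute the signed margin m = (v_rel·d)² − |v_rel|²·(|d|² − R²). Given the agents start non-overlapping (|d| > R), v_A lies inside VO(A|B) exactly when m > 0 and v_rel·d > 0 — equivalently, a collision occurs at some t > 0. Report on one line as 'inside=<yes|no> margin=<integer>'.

d = (-21, -17),  |d|² = 730;  R = 5+2 = 7,  c = 730−7² = 681
v_rel = (15, -12),  |v_rel|² = 369;  v_rel·d = (15)·(-21) + (-12)·(-17) = -111
369·t² + 222·t + 681 = 0  ⇒  m = (-111)² − 369·681 = -238968
m = -238968 < 0,  v_rel·d = -111 < 0  ⇒  outside

inside=no margin=-238968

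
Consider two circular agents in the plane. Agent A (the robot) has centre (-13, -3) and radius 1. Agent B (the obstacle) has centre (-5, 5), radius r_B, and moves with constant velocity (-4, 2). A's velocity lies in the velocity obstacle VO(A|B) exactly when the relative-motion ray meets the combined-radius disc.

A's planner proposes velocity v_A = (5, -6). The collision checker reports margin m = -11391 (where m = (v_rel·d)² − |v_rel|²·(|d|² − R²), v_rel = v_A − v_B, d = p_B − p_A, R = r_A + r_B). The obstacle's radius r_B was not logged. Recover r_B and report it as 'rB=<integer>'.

m = -11391
d = (8, 8);  v_rel = (9, -8),  |v_rel|² = 145
v_rel×d = (9)·(8) − (-8)·(8) = 136
since m = R²·145 − 136²:  R² = (18496 + -11391) / 145 = 49
R = √49 = 7  ⇒  r_B = 7 − 1 = 6

rB=6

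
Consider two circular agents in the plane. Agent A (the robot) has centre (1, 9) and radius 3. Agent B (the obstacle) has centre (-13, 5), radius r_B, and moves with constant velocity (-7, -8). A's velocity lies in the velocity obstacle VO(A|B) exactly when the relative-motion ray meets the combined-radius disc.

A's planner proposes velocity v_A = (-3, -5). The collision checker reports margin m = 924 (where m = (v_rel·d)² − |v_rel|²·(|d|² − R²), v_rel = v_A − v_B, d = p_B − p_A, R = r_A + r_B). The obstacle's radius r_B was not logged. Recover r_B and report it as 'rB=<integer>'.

m = 924
d = (-14, -4);  v_rel = (4, 3),  |v_rel|² = 25
v_rel×d = (4)·(-4) − (3)·(-14) = 26
since m = R²·25 − 26²:  R² = (676 + 924) / 25 = 64
R = √64 = 8  ⇒  r_B = 8 − 3 = 5

rB=5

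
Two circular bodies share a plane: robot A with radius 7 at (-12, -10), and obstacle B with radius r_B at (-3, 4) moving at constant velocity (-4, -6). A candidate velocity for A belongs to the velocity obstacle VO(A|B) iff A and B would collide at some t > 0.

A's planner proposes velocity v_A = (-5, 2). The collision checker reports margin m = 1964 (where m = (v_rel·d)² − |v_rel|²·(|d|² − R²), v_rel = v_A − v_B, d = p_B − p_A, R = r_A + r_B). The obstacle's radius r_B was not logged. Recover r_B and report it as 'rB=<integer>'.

m = 1964
d = (9, 14);  v_rel = (-1, 8),  |v_rel|² = 65
v_rel×d = (-1)·(14) − (8)·(9) = -86
since m = R²·65 − (-86)²:  R² = (7396 + 1964) / 65 = 144
R = √144 = 12  ⇒  r_B = 12 − 7 = 5

rB=5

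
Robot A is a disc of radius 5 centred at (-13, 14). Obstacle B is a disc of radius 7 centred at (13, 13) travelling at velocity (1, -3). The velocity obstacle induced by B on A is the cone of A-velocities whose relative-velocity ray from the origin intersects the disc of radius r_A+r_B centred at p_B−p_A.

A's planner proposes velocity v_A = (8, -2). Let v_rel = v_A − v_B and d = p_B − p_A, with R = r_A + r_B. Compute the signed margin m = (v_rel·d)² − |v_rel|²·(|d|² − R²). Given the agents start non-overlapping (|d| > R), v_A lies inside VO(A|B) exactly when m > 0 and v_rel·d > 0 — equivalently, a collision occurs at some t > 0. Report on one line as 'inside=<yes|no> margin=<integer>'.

d = (26, -1),  |d|² = 677;  R = 5+7 = 12,  c = 677−12² = 533
v_rel = (7, 1),  |v_rel|² = 50;  v_rel·d = (7)·(26) + (1)·(-1) = 181
50·t² − 362·t + 533 = 0  ⇒  m = 181² − 50·533 = 6111
m = 6111 > 0,  v_rel·d = 181 > 0  ⇒  inside

inside=yes margin=6111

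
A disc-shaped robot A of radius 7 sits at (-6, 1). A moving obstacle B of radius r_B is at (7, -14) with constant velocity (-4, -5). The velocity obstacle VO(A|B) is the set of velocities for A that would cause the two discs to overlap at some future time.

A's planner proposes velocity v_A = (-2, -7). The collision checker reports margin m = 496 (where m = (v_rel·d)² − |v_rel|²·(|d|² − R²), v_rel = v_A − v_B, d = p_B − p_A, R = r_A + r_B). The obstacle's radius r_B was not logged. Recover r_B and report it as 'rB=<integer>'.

m = 496
d = (13, -15);  v_rel = (2, -2),  |v_rel|² = 8
v_rel×d = (2)·(-15) − (-2)·(13) = -4
since m = R²·8 − (-4)²:  R² = (16 + 496) / 8 = 64
R = √64 = 8  ⇒  r_B = 8 − 7 = 1

rB=1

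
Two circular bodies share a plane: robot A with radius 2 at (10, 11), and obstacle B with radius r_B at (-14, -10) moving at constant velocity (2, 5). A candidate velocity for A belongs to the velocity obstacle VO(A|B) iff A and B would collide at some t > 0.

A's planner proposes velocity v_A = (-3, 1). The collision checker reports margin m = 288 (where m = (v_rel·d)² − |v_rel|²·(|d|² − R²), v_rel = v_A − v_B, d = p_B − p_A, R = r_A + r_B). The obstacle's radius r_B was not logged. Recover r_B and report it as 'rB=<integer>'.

m = 288
d = (-24, -21);  v_rel = (-5, -4),  |v_rel|² = 41
v_rel×d = (-5)·(-21) − (-4)·(-24) = 9
since m = R²·41 − 9²:  R² = (81 + 288) / 41 = 9
R = √9 = 3  ⇒  r_B = 3 − 2 = 1

rB=1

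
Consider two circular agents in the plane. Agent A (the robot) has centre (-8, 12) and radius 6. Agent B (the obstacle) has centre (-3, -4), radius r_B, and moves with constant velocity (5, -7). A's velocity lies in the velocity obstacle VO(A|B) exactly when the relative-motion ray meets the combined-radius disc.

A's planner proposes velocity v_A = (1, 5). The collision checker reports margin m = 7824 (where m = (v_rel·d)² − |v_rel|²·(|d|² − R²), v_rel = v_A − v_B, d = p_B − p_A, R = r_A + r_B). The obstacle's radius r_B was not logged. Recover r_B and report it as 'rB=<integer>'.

m = 7824
d = (5, -16);  v_rel = (-4, 12),  |v_rel|² = 160
v_rel×d = (-4)·(-16) − (12)·(5) = 4
since m = R²·160 − 4²:  R² = (16 + 7824) / 160 = 49
R = √49 = 7  ⇒  r_B = 7 − 6 = 1

rB=1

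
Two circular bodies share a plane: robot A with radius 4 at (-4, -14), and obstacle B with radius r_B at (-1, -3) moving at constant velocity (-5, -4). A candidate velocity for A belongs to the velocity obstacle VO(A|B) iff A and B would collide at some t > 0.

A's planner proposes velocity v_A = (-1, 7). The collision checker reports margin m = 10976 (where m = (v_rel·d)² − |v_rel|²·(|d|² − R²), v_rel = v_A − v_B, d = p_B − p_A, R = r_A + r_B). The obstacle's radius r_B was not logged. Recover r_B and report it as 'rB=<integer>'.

m = 10976
d = (3, 11);  v_rel = (4, 11),  |v_rel|² = 137
v_rel×d = (4)·(11) − (11)·(3) = 11
since m = R²·137 − 11²:  R² = (121 + 10976) / 137 = 81
R = √81 = 9  ⇒  r_B = 9 − 4 = 5

rB=5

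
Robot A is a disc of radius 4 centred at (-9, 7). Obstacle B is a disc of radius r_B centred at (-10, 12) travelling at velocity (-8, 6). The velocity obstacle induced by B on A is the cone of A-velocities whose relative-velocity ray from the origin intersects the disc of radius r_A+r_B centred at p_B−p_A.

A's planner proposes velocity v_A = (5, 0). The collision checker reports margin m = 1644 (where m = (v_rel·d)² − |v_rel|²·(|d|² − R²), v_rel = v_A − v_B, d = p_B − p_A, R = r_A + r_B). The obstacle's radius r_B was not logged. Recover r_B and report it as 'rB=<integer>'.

m = 1644
d = (-1, 5);  v_rel = (13, -6),  |v_rel|² = 205
v_rel×d = (13)·(5) − (-6)·(-1) = 59
since m = R²·205 − 59²:  R² = (3481 + 1644) / 205 = 25
R = √25 = 5  ⇒  r_B = 5 − 4 = 1

rB=1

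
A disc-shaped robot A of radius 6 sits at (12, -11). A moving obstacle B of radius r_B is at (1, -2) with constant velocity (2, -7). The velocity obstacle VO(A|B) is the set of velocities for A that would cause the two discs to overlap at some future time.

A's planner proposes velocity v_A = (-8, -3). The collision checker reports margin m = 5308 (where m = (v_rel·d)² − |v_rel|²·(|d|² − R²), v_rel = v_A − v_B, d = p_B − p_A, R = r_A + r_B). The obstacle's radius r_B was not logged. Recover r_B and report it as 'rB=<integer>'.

m = 5308
d = (-11, 9);  v_rel = (-10, 4),  |v_rel|² = 116
v_rel×d = (-10)·(9) − (4)·(-11) = -46
since m = R²·116 − (-46)²:  R² = (2116 + 5308) / 116 = 64
R = √64 = 8  ⇒  r_B = 8 − 6 = 2

rB=2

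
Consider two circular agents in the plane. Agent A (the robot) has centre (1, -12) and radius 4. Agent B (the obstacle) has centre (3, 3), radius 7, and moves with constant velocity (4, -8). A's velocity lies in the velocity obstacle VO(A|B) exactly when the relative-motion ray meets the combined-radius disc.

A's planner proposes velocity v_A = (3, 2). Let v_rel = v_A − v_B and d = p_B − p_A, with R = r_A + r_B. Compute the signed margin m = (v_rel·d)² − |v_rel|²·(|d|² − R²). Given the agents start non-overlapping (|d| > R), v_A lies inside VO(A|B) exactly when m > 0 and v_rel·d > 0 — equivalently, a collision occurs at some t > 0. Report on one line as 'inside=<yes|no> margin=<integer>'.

d = (2, 15),  |d|² = 229;  R = 4+7 = 11,  c = 229−11² = 108
v_rel = (-1, 10),  |v_rel|² = 101;  v_rel·d = (-1)·(2) + (10)·(15) = 148
101·t² − 296·t + 108 = 0  ⇒  m = 148² − 101·108 = 10996
m = 10996 > 0,  v_rel·d = 148 > 0  ⇒  inside

inside=yes margin=10996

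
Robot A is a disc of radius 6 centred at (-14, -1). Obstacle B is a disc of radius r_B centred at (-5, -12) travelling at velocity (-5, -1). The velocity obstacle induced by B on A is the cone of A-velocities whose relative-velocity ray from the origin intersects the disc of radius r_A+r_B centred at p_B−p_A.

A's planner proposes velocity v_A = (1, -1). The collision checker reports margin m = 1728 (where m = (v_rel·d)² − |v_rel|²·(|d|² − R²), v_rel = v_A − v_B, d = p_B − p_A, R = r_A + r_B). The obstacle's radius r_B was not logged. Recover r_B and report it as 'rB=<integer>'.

m = 1728
d = (9, -11);  v_rel = (6, 0),  |v_rel|² = 36
v_rel×d = (6)·(-11) − (0)·(9) = -66
since m = R²·36 − (-66)²:  R² = (4356 + 1728) / 36 = 169
R = √169 = 13  ⇒  r_B = 13 − 6 = 7

rB=7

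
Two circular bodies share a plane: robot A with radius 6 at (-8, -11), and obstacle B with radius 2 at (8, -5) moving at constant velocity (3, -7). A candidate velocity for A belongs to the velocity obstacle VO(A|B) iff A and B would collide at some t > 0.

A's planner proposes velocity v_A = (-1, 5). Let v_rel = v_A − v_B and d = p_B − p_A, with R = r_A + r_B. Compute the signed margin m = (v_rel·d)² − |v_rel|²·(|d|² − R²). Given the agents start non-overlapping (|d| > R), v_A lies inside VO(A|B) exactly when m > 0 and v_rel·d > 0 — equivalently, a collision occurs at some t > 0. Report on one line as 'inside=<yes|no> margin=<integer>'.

d = (16, 6),  |d|² = 292;  R = 6+2 = 8,  c = 292−8² = 228
v_rel = (-4, 12),  |v_rel|² = 160;  v_rel·d = (-4)·(16) + (12)·(6) = 8
160·t² − 16·t + 228 = 0  ⇒  m = 8² − 160·228 = -36416
m = -36416 < 0,  v_rel·d = 8 > 0  ⇒  outside

inside=no margin=-36416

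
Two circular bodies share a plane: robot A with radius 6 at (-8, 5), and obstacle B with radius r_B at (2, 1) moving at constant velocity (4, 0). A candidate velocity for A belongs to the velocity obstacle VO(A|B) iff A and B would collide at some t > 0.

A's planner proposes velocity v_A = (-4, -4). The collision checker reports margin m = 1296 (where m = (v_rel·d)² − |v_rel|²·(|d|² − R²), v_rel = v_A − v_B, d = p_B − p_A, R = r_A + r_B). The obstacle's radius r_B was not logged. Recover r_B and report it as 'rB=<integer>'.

m = 1296
d = (10, -4);  v_rel = (-8, -4),  |v_rel|² = 80
v_rel×d = (-8)·(-4) − (-4)·(10) = 72
since m = R²·80 − 72²:  R² = (5184 + 1296) / 80 = 81
R = √81 = 9  ⇒  r_B = 9 − 6 = 3

rB=3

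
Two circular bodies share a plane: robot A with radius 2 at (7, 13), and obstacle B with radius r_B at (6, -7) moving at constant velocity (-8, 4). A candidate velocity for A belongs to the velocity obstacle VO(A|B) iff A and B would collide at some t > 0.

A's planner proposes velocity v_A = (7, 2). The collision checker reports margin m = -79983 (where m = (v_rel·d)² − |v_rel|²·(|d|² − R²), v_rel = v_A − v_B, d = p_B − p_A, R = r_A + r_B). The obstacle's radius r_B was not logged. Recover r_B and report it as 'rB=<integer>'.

m = -79983
d = (-1, -20);  v_rel = (15, -2),  |v_rel|² = 229
v_rel×d = (15)·(-20) − (-2)·(-1) = -302
since m = R²·229 − (-302)²:  R² = (91204 + -79983) / 229 = 49
R = √49 = 7  ⇒  r_B = 7 − 2 = 5

rB=5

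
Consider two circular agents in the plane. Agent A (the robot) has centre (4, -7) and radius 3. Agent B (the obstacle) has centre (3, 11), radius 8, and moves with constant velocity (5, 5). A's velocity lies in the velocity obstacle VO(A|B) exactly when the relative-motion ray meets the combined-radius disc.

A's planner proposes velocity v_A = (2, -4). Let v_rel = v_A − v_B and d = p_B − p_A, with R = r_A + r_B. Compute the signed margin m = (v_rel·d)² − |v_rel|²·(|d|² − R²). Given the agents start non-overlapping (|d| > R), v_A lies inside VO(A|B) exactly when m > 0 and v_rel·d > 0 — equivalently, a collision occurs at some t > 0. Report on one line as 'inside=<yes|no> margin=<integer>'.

d = (-1, 18),  |d|² = 325;  R = 3+8 = 11,  c = 325−11² = 204
v_rel = (-3, -9),  |v_rel|² = 90;  v_rel·d = (-3)·(-1) + (-9)·(18) = -159
90·t² + 318·t + 204 = 0  ⇒  m = (-159)² − 90·204 = 6921
m = 6921 > 0,  v_rel·d = -159 < 0  ⇒  outside

inside=no margin=6921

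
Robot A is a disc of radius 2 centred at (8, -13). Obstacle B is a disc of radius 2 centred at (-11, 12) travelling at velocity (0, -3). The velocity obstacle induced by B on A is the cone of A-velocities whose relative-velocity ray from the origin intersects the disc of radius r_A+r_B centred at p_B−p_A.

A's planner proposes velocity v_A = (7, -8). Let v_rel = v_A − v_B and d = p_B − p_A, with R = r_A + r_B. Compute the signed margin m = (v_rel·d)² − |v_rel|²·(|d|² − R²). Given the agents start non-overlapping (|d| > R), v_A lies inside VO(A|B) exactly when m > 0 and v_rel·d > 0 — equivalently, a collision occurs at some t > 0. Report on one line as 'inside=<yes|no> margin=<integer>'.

d = (-19, 25),  |d|² = 986;  R = 2+2 = 4,  c = 986−4² = 970
v_rel = (7, -5),  |v_rel|² = 74;  v_rel·d = (7)·(-19) + (-5)·(25) = -258
74·t² + 516·t + 970 = 0  ⇒  m = (-258)² − 74·970 = -5216
m = -5216 < 0,  v_rel·d = -258 < 0  ⇒  outside

inside=no margin=-5216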